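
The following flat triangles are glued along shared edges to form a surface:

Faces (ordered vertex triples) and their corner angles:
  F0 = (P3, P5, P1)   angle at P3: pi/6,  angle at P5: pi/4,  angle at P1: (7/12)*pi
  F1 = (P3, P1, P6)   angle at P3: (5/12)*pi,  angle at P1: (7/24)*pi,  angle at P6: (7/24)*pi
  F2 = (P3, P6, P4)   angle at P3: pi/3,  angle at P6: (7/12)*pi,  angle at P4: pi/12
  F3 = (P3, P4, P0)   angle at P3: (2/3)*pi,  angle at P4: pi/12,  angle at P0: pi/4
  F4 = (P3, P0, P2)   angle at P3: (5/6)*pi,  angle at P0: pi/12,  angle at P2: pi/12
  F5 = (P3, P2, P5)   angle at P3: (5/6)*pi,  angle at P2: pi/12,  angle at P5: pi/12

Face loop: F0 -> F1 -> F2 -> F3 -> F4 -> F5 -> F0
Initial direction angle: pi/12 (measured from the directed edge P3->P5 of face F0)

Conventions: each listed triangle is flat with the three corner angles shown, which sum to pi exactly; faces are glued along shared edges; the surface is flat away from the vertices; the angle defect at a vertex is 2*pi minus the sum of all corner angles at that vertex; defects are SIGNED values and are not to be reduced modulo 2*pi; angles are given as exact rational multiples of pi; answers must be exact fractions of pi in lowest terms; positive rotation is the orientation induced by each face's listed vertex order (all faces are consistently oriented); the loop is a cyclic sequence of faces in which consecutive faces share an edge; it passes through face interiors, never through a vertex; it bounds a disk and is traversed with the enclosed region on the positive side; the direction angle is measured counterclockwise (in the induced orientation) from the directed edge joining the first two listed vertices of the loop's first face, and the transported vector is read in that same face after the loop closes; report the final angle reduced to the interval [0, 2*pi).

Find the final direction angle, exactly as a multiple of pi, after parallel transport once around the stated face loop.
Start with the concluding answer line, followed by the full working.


Answer: final direction angle = (5/6)*pi

enclosed vertex P3: corner angles sum to (13/4)*pi, defect = 2*pi - (13/4)*pi = (-5/4)*pi
by Gauss-Bonnet the loop rotates the vector by the enclosed defect sum (positive orientation, mod 2*pi)
final angle = pi/12 - (5/4)*pi = (5/6)*pi (mod 2*pi)


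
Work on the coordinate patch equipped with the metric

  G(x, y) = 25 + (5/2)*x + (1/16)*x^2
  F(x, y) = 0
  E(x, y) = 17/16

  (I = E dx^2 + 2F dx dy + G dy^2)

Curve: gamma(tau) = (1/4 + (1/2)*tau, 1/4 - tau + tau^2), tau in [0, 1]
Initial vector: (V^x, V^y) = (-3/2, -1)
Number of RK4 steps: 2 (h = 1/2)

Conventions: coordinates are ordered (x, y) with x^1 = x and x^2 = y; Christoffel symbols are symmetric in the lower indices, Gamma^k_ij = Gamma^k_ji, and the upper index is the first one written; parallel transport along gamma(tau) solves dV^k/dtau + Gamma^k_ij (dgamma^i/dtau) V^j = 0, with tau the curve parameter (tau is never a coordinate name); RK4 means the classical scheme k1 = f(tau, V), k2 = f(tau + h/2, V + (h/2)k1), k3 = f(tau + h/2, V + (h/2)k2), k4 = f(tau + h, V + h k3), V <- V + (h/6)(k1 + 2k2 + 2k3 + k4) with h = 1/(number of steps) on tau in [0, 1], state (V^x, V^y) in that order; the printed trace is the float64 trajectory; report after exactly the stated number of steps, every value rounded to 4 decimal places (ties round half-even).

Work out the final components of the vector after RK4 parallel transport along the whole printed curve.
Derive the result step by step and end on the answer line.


gamma'(tau) = (1/2, -1 + 2*tau); f(tau, V)^k = -Gamma^k_ij(gamma(tau)) gamma'^i(tau) V^j; h = 1/2; intermediate values shown to 6 dp
curve data and Christoffel symbols at the stage parameters:
  tau = 0.000000: gamma = (0.250000, 0.250000), gamma' = (0.500000, -1.000000); Gamma_xxx = 0.000000, Gamma_xxy = 0.000000, Gamma_xyy = -1.191176, Gamma_yxx = 0.000000, Gamma_yxy = 0.049383, Gamma_yyy = 0.000000
  tau = 0.250000: gamma = (0.375000, 0.062500), gamma' = (0.500000, -0.500000); Gamma_xxx = 0.000000, Gamma_xxy = 0.000000, Gamma_xyy = -1.198529, Gamma_yxx = 0.000000, Gamma_yxy = 0.049080, Gamma_yyy = 0.000000
  tau = 0.500000: gamma = (0.500000, 0.000000), gamma' = (0.500000, 0.000000); Gamma_xxx = 0.000000, Gamma_xxy = 0.000000, Gamma_xyy = -1.205882, Gamma_yxx = 0.000000, Gamma_yxy = 0.048780, Gamma_yyy = 0.000000
  tau = 0.750000: gamma = (0.625000, 0.062500), gamma' = (0.500000, 0.500000); Gamma_xxx = 0.000000, Gamma_xxy = 0.000000, Gamma_xyy = -1.213235, Gamma_yxx = 0.000000, Gamma_yxy = 0.048485, Gamma_yyy = 0.000000
  tau = 1.000000: gamma = (0.750000, 0.250000), gamma' = (0.500000, 1.000000); Gamma_xxx = 0.000000, Gamma_xxy = 0.000000, Gamma_xyy = -1.220588, Gamma_yxx = 0.000000, Gamma_yxy = 0.048193, Gamma_yyy = 0.000000
step 0: V^x = -1.5000, V^y = -1.0000
step 1: k1 = (1.191176, -0.049383), k2 = (0.606663, -0.004659), k3 = (0.599963, -0.008519), k4 = (0.000000, 0.024494); V <- V + (h/6)(k1 + 2k2 + 2k3 + k4): V^x = -1.1996, V^y = -1.0043
step 2: k1 = (0.000000, 0.024494), k2 = (-0.605494, 0.053279), k3 = (-0.601128, 0.056775), k4 = (-1.191151, 0.095814); V <- V + (h/6)(k1 + 2k2 + 2k3 + k4): V^x = -1.5000, V^y = -0.9759

Answer: V^x = -1.5000, V^y = -0.9759


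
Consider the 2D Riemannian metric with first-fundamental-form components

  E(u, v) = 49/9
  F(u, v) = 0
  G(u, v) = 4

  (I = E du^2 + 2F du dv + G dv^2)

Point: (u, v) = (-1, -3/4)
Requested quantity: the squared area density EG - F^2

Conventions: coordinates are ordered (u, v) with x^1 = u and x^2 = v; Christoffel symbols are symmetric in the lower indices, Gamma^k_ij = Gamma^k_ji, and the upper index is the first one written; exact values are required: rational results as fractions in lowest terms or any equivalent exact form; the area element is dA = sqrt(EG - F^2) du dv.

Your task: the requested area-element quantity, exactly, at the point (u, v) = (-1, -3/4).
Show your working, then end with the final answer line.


E = 49/9, F = 0, G = 4; EG - F^2 = 196/9

Answer: EG - F^2 = 196/9


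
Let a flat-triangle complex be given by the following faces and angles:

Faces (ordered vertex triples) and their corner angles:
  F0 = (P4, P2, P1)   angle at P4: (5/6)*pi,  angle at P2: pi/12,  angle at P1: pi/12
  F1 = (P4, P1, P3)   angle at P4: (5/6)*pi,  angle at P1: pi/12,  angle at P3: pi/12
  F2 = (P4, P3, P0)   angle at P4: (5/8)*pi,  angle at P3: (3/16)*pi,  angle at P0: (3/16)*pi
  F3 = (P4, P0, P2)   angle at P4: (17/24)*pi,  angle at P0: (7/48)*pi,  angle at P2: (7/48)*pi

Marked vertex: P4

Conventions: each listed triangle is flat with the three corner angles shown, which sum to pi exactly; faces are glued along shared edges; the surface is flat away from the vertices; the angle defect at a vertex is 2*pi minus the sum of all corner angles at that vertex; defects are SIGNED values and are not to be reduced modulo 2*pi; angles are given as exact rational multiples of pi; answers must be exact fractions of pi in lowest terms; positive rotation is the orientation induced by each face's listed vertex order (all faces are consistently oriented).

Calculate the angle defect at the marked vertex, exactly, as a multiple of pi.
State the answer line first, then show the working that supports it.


Answer: defect(P4) = -pi

Sum of corner angles at P4: 3*pi
defect = 2*pi - 3*pi


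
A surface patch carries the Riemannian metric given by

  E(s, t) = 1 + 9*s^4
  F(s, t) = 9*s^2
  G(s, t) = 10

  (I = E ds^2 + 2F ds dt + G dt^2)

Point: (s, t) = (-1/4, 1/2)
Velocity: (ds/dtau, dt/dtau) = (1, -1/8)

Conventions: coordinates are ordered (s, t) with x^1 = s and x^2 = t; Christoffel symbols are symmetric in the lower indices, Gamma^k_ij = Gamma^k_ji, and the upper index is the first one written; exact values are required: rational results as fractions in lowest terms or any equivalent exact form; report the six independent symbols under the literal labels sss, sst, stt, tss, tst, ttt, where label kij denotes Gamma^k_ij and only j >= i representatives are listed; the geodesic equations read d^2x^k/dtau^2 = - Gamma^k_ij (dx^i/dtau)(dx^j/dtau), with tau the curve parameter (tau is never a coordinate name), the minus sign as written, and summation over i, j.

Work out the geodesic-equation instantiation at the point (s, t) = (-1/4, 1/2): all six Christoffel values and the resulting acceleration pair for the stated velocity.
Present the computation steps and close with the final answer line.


E = 265/256, F = 9/16, G = 10 at the point
E_s = -9/16, E_t = 0, F_s = -9/2, F_t = 0, G_s = 0, G_t = 0
EG - F^2 = 2569/256;  g^inv = (256/2569) * [[10, -9/16], [-9/16, 265/256]]
first-kind symbols [ij,l] = (1/2)(d_i g_jl + d_j g_il - d_l g_ij): [ss,s] = E_s/2 = -9/32, [ss,t] = F_s - E_t/2 = -9/2, [st,s] = E_t/2 = 0, [st,t] = G_s/2 = 0, [tt,s] = F_t - G_s/2 = 0, [tt,t] = G_t/2 = 0
Gamma^s_ij = (G*[ij,s] - F*[ij,t])/(EG - F^2), Gamma^t_ij = (E*[ij,t] - F*[ij,s])/(EG - F^2)
Gamma_sss = -72/2569, Gamma_sst = 0, Gamma_stt = 0, Gamma_tss = -1152/2569, Gamma_tst = 0, Gamma_ttt = 0
d^2s/dtau^2 = -(Gamma_sss*(1)^2 + 2*Gamma_sst*(1)*(-1/8) + Gamma_stt*(-1/8)^2) = 72/2569
d^2t/dtau^2 = -(Gamma_tss*(1)^2 + 2*Gamma_tst*(1)*(-1/8) + Gamma_ttt*(-1/8)^2) = 1152/2569

Answer: Gamma_sss = -72/2569, Gamma_sst = 0, Gamma_stt = 0, Gamma_tss = -1152/2569, Gamma_tst = 0, Gamma_ttt = 0; accelerations (d^2s/dtau^2, d^2t/dtau^2) = (72/2569, 1152/2569)


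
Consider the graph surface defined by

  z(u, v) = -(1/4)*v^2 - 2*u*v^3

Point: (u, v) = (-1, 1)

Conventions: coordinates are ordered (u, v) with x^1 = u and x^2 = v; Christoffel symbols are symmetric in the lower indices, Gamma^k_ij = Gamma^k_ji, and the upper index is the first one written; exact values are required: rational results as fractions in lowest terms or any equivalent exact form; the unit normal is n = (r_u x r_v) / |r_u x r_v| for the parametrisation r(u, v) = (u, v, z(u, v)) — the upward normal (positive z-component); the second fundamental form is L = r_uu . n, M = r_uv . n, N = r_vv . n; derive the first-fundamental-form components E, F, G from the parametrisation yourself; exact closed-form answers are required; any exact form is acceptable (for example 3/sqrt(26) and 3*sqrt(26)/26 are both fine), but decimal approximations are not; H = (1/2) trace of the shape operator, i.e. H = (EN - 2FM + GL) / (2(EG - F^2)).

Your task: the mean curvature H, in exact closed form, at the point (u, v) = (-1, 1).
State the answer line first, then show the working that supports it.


Answer: H = -298*sqrt(141)/19881

z_u = -2, z_v = 11/2, z_uu = 0, z_uv = -6, z_vv = 23/2
E = 5, F = -11, G = 125/4; answer radicand W^2 = 141/4
unnormalised second-form numerators: l = 0, m = -6, n = 23/2; L = l/sqrt(141/4), and similarly M = m/sqrt(W^2), N = n/sqrt(W^2)
H = (E*n - 2*F*m + G*l) / (2*(EG - F^2)*sqrt(W^2)); E*n - 2*F*m + G*l = -149/2, EG - F^2 = 141/4, so H = (-149/141)/sqrt(141/4)


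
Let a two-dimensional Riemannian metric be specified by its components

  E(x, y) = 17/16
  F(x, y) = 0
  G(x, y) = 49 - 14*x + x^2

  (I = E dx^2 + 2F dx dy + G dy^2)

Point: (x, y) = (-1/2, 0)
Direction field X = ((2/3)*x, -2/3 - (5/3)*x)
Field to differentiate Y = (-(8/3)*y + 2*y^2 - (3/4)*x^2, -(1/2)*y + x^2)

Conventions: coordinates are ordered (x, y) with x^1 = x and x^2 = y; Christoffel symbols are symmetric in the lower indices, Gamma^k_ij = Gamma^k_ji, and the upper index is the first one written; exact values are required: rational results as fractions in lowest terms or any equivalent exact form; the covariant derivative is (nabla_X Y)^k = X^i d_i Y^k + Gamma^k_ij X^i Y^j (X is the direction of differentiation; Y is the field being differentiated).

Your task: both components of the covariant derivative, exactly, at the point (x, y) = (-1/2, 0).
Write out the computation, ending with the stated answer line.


E = 17/16, F = 0, G = 225/4 at the point
E_x = 0, E_y = 0, F_x = 0, F_y = 0, G_x = -15, G_y = 0
EG - F^2 = 3825/64;  g^inv = (64/3825) * [[225/4, 0], [0, 17/16]]
first-kind symbols [ij,l] = (1/2)(d_i g_jl + d_j g_il - d_l g_ij): [xx,x] = E_x/2 = 0, [xx,y] = F_x - E_y/2 = 0, [xy,x] = E_y/2 = 0, [xy,y] = G_x/2 = -15/2, [yy,x] = F_y - G_x/2 = 15/2, [yy,y] = G_y/2 = 0
Gamma^x_ij = (G*[ij,x] - F*[ij,y])/(EG - F^2), Gamma^y_ij = (E*[ij,y] - F*[ij,x])/(EG - F^2)
Gamma_xxx = 0, Gamma_xxy = 0, Gamma_xyy = 120/17, Gamma_yxx = 0, Gamma_yxy = -2/15, Gamma_yyy = 0
X = (-1/3, 1/6), Y = (-3/16, 1/4) at the point

Answer: (nabla_X Y)^x = -245/612, (nabla_X Y)^y = 191/720


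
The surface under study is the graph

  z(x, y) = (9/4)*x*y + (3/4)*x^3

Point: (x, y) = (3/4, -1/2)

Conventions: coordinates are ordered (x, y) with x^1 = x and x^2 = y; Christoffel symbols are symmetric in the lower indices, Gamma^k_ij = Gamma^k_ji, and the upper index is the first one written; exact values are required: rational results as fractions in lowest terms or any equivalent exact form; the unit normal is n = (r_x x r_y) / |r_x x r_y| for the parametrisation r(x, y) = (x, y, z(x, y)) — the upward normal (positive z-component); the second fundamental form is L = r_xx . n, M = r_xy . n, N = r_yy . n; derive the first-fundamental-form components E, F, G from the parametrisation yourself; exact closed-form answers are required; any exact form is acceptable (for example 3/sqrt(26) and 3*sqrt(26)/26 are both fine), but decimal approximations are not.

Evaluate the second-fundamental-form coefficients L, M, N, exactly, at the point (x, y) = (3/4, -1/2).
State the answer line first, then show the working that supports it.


Answer: L = 216*sqrt(15841)/15841, M = 144*sqrt(15841)/15841, N = 0

z_x = 9/64, z_y = 27/16, z_xx = 27/8, z_xy = 9/4, z_yy = 0
E = 4177/4096, F = 243/1024, G = 985/256; answer radicand W^2 = 15841/4096
unnormalised second-form numerators: l = 27/8, m = 9/4, n = 0; L = l/sqrt(15841/4096), and similarly M = m/sqrt(W^2), N = n/sqrt(W^2)


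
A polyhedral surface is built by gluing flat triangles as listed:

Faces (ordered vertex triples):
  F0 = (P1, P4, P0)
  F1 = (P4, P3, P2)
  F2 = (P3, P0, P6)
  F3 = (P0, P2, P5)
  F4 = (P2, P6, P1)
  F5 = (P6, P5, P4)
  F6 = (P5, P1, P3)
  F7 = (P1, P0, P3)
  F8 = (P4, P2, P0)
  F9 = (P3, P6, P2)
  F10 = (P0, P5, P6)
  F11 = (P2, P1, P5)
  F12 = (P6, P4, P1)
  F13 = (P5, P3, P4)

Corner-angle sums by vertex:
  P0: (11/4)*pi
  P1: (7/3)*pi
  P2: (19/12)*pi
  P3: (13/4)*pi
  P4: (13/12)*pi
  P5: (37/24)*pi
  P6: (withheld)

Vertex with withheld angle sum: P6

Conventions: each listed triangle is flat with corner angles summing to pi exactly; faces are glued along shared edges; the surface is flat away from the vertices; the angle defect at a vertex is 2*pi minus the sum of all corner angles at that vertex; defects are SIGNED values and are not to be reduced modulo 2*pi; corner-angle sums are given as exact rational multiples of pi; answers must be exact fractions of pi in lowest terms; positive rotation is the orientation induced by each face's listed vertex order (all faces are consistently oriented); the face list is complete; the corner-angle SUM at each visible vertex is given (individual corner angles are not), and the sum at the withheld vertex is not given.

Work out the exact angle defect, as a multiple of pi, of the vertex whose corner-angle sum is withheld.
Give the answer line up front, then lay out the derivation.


Answer: defect(P6) = (13/24)*pi

V = 7, E = 21, F = 14; chi = V - E + F = 0
Gauss-Bonnet: total defect = 2*pi*chi = 0; visible defects sum to (-13/24)*pi


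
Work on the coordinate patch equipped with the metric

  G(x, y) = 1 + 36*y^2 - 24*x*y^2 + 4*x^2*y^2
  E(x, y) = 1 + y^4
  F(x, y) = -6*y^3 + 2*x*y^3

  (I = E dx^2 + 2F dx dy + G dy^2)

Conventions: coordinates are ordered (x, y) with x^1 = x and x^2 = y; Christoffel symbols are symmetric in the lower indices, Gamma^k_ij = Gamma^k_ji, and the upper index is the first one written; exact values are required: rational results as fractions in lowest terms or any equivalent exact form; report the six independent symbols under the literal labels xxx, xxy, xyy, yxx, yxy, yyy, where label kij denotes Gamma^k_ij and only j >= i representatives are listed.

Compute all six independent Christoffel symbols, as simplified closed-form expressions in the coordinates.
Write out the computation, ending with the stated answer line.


E = 1 + y^4; F = -6*y^3 + 2*x*y^3; G = 1 + 36*y^2 - 24*x*y^2 + 4*x^2*y^2
Gamma^k_ij = (1/2) g^{kl} (d_i g_jl + d_j g_il - d_l g_ij), with g^inv = (1/(EG-F^2)) [[G, -F], [-F, E]]
first partials: E_x = 0, E_y = 4*y^3, F_x = 2*y^3, F_y = -18*y^2 + 6*x*y^2, G_x = -24*y^2 + 8*x*y^2, G_y = 72*y - 48*x*y + 8*x^2*y
D = EG - F^2 = 1 + 36*y^2 - 24*x*y^2 + y^4 + 4*x^2*y^2
expanded: Gamma^x_xx = (G E_x - 2F F_x + F E_y)/(2D), Gamma^x_xy = (G E_y - F G_x)/(2D), Gamma^x_yy = (2G F_y - G G_x - F G_y)/(2D), Gamma^y_xx = (2E F_x - E E_y - F E_x)/(2D), Gamma^y_xy = (E G_x - F E_y)/(2D), Gamma^y_yy = (E G_y - 2F F_y + F G_x)/(2D); substitute and cancel common factors

Answer: Gamma_xxx = 0, Gamma_xxy = 2*y^3/(4*x^2*y^2 - 24*x*y^2 + y^4 + 36*y^2 + 1), Gamma_xyy = (2*x*y^2 - 6*y^2)/(4*x^2*y^2 - 24*x*y^2 + y^4 + 36*y^2 + 1), Gamma_yxx = 0, Gamma_yxy = (4*x*y^2 - 12*y^2)/(4*x^2*y^2 - 24*x*y^2 + y^4 + 36*y^2 + 1), Gamma_yyy = (4*x^2*y - 24*x*y + 36*y)/(4*x^2*y^2 - 24*x*y^2 + y^4 + 36*y^2 + 1)


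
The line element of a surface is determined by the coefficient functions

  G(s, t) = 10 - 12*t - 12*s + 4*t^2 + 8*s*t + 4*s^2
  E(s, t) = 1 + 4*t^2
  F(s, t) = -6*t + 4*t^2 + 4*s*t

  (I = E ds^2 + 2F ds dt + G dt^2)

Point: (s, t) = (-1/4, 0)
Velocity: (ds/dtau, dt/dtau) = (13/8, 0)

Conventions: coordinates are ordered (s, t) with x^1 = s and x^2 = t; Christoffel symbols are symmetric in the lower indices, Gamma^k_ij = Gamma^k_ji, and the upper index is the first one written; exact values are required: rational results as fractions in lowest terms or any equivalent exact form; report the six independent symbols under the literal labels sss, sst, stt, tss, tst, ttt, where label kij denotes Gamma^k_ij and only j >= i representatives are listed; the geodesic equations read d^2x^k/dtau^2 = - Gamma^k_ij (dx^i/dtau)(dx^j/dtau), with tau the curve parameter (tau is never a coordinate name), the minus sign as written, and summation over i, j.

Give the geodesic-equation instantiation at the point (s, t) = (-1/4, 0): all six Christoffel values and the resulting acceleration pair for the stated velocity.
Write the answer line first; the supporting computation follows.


Answer: Gamma_sss = 0, Gamma_sst = 0, Gamma_stt = 0, Gamma_tss = 0, Gamma_tst = -28/53, Gamma_ttt = -28/53; accelerations (d^2s/dtau^2, d^2t/dtau^2) = (0, 0)

E = 1, F = 0, G = 53/4 at the point
E_s = 0, E_t = 0, F_s = 0, F_t = -7, G_s = -14, G_t = -14
EG - F^2 = 53/4;  g^inv = (4/53) * [[53/4, 0], [0, 1]]
first-kind symbols [ij,l] = (1/2)(d_i g_jl + d_j g_il - d_l g_ij): [ss,s] = E_s/2 = 0, [ss,t] = F_s - E_t/2 = 0, [st,s] = E_t/2 = 0, [st,t] = G_s/2 = -7, [tt,s] = F_t - G_s/2 = 0, [tt,t] = G_t/2 = -7
Gamma^s_ij = (G*[ij,s] - F*[ij,t])/(EG - F^2), Gamma^t_ij = (E*[ij,t] - F*[ij,s])/(EG - F^2)
Gamma_sss = 0, Gamma_sst = 0, Gamma_stt = 0, Gamma_tss = 0, Gamma_tst = -28/53, Gamma_ttt = -28/53
d^2s/dtau^2 = -(Gamma_sss*(13/8)^2 + 2*Gamma_sst*(13/8)*(0) + Gamma_stt*(0)^2) = 0
d^2t/dtau^2 = -(Gamma_tss*(13/8)^2 + 2*Gamma_tst*(13/8)*(0) + Gamma_ttt*(0)^2) = 0


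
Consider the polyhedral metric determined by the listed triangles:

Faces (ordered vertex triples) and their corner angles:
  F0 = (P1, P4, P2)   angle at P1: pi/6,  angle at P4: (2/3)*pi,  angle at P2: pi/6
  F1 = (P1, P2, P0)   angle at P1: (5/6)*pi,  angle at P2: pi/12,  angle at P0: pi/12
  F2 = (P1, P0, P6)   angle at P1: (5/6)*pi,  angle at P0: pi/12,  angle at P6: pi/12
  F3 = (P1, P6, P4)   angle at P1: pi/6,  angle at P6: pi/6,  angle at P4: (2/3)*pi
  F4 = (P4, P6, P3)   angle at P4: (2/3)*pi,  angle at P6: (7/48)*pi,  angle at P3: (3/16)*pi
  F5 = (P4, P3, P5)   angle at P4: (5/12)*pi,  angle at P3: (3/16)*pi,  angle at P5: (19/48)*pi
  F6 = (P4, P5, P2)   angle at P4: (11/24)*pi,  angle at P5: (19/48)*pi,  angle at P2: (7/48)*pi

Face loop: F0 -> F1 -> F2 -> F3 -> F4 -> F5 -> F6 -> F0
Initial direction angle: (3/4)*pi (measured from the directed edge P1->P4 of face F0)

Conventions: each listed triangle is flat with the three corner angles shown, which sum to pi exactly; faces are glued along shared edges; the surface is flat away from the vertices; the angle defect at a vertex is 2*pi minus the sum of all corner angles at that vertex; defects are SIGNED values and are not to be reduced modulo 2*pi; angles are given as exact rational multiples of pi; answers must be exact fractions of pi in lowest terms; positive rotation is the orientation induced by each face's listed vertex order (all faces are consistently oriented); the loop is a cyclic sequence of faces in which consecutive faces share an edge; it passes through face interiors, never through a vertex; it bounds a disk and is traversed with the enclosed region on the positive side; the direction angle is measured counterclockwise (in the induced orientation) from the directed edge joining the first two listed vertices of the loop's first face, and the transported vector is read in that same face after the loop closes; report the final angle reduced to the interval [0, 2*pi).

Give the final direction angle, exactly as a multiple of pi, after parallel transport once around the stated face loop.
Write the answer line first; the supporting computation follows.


Answer: final direction angle = (15/8)*pi

enclosed vertex P1: corner angles sum to 2*pi, defect = 2*pi - 2*pi = 0
enclosed vertex P4: corner angles sum to (23/8)*pi, defect = 2*pi - (23/8)*pi = (-7/8)*pi
the final direction is the initial angle plus the enclosed defects, taken mod 2*pi in the induced orientation
final angle = (3/4)*pi - (7/8)*pi = (15/8)*pi (mod 2*pi)


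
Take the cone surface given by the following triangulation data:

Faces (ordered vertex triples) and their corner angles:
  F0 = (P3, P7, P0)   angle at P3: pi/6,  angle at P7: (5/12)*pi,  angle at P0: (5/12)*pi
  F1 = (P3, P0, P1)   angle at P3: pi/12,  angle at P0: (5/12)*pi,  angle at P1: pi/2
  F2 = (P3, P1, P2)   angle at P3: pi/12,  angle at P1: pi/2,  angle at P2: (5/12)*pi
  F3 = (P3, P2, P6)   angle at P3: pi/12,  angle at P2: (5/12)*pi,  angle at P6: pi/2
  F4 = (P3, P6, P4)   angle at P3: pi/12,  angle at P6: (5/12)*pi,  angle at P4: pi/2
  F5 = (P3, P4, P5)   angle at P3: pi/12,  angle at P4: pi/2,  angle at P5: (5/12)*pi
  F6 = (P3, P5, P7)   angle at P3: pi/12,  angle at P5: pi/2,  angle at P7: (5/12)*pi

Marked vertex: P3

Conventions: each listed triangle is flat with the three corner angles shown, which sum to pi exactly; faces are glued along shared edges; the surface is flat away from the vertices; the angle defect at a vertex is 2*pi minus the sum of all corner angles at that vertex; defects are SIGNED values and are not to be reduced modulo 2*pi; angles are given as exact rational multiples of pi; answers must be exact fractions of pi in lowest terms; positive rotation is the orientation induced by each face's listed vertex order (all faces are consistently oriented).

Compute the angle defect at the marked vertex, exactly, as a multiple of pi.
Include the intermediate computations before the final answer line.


Sum of corner angles at P3: (2/3)*pi
defect = 2*pi - (2/3)*pi

Answer: defect(P3) = (4/3)*pi


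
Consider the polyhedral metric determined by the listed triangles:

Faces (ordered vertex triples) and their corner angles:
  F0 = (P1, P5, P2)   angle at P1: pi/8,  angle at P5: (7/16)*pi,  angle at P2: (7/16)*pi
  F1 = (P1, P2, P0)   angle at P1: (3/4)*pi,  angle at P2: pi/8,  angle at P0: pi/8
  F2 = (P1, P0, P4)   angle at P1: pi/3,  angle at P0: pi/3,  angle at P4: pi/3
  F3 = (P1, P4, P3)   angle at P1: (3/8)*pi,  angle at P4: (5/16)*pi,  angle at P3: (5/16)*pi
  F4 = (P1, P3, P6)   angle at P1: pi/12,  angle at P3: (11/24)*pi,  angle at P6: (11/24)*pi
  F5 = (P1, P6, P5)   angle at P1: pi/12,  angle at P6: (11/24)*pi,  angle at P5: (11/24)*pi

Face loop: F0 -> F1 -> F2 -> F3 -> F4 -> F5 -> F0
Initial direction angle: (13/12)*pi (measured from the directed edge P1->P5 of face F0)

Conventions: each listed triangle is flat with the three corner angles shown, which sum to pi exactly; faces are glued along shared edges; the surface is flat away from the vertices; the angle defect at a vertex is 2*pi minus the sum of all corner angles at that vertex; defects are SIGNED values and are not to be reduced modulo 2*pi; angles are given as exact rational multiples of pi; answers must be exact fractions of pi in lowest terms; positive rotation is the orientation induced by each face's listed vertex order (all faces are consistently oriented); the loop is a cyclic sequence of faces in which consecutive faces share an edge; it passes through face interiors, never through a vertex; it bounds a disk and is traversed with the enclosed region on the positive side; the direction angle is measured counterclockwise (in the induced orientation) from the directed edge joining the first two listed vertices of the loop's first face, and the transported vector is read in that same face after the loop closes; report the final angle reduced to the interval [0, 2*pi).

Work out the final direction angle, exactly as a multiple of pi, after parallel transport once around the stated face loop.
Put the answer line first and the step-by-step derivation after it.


Answer: final direction angle = (4/3)*pi

enclosed vertex P1: corner angles sum to (7/4)*pi, defect = 2*pi - (7/4)*pi = pi/4
adding the enclosed defects to the starting angle (mod 2*pi, induced orientation) gives the holonomy
final angle = (13/12)*pi + pi/4 = (4/3)*pi (mod 2*pi)


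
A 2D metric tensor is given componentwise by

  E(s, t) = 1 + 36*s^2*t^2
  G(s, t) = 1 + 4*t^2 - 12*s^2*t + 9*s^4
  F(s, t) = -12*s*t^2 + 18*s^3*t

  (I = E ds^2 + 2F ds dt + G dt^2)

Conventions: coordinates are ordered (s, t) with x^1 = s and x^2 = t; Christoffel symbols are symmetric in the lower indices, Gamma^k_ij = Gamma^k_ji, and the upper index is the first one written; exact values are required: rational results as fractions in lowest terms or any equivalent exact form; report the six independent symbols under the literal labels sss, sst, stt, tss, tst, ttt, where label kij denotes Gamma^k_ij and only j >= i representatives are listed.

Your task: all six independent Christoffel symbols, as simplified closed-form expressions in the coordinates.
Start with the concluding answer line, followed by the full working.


Answer: Gamma_sss = 36*s*t^2/(9*s^4 + 36*s^2*t^2 - 12*s^2*t + 4*t^2 + 1), Gamma_sst = 36*s^2*t/(9*s^4 + 36*s^2*t^2 - 12*s^2*t + 4*t^2 + 1), Gamma_stt = -12*s*t/(9*s^4 + 36*s^2*t^2 - 12*s^2*t + 4*t^2 + 1), Gamma_tss = (18*s^2*t - 12*t^2)/(9*s^4 + 36*s^2*t^2 - 12*s^2*t + 4*t^2 + 1), Gamma_tst = (18*s^3 - 12*s*t)/(9*s^4 + 36*s^2*t^2 - 12*s^2*t + 4*t^2 + 1), Gamma_ttt = (-6*s^2 + 4*t)/(9*s^4 + 36*s^2*t^2 - 12*s^2*t + 4*t^2 + 1)

E = 1 + 36*s^2*t^2; F = -12*s*t^2 + 18*s^3*t; G = 1 + 4*t^2 - 12*s^2*t + 9*s^4
Gamma^k_ij = (1/2) g^{kl} (d_i g_jl + d_j g_il - d_l g_ij), with g^inv = (1/(EG-F^2)) [[G, -F], [-F, E]]
first partials: E_s = 72*s*t^2, E_t = 72*s^2*t, F_s = -12*t^2 + 54*s^2*t, F_t = -24*s*t + 18*s^3, G_s = -24*s*t + 36*s^3, G_t = 8*t - 12*s^2
D = EG - F^2 = 1 + 4*t^2 - 12*s^2*t + 36*s^2*t^2 + 9*s^4
expanded: Gamma^s_ss = (G E_s - 2F F_s + F E_t)/(2D), Gamma^s_st = (G E_t - F G_s)/(2D), Gamma^s_tt = (2G F_t - G G_s - F G_t)/(2D), Gamma^t_ss = (2E F_s - E E_t - F E_s)/(2D), Gamma^t_st = (E G_s - F E_t)/(2D), Gamma^t_tt = (E G_t - 2F F_t + F G_s)/(2D); substitute and cancel common factors


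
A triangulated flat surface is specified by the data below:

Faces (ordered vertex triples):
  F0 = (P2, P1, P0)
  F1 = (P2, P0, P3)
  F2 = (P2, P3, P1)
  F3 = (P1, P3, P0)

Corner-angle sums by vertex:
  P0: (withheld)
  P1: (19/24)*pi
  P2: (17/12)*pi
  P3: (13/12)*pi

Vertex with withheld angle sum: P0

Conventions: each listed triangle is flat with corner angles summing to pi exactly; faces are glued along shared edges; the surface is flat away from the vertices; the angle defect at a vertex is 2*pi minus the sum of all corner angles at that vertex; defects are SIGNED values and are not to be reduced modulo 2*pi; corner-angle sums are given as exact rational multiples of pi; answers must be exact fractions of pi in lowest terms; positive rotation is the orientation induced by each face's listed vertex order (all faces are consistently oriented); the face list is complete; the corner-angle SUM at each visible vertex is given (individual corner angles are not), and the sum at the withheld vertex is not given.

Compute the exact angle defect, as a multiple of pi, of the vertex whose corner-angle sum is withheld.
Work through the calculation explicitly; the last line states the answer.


V = 4, E = 6, F = 4; chi = V - E + F = 2
Gauss-Bonnet: total defect = 2*pi*chi = 4*pi; visible defects sum to (65/24)*pi

Answer: defect(P0) = (31/24)*pi


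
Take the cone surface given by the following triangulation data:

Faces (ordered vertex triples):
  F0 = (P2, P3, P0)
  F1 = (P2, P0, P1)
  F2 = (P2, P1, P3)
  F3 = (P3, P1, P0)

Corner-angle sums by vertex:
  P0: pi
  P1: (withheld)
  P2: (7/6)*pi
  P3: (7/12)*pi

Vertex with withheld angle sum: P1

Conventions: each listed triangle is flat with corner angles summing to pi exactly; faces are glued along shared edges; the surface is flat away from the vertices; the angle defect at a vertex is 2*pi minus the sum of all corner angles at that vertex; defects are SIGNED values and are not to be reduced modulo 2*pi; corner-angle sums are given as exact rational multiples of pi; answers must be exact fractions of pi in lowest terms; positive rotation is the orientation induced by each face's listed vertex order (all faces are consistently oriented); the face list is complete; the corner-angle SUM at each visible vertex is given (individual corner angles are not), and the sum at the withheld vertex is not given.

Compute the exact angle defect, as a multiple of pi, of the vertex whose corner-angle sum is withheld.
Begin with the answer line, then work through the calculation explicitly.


Answer: defect(P1) = (3/4)*pi

V = 4, E = 6, F = 4; chi = V - E + F = 2
Gauss-Bonnet: total defect = 2*pi*chi = 4*pi; visible defects sum to (13/4)*pi


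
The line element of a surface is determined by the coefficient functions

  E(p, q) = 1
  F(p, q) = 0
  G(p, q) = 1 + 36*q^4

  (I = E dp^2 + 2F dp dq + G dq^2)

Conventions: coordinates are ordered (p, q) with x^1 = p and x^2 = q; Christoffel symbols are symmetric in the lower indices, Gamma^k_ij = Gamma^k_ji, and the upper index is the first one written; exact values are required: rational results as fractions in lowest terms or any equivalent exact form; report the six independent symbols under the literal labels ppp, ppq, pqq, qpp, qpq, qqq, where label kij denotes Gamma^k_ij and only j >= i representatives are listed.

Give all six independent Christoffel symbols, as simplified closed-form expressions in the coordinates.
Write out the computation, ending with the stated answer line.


E = 1; F = 0; G = 1 + 36*q^4
Gamma^k_ij = (1/2) g^{kl} (d_i g_jl + d_j g_il - d_l g_ij), with g^inv = (1/(EG-F^2)) [[G, -F], [-F, E]]
first partials: E_p = 0, E_q = 0, F_p = 0, F_q = 0, G_p = 0, G_q = 144*q^3
D = EG - F^2 = 1 + 36*q^4
expanded: Gamma^p_pp = (G E_p - 2F F_p + F E_q)/(2D), Gamma^p_pq = (G E_q - F G_p)/(2D), Gamma^p_qq = (2G F_q - G G_p - F G_q)/(2D), Gamma^q_pp = (2E F_p - E E_q - F E_p)/(2D), Gamma^q_pq = (E G_p - F E_q)/(2D), Gamma^q_qq = (E G_q - 2F F_q + F G_p)/(2D); substitute and cancel common factors

Answer: Gamma_ppp = 0, Gamma_ppq = 0, Gamma_pqq = 0, Gamma_qpp = 0, Gamma_qpq = 0, Gamma_qqq = 72*q^3/(36*q^4 + 1)


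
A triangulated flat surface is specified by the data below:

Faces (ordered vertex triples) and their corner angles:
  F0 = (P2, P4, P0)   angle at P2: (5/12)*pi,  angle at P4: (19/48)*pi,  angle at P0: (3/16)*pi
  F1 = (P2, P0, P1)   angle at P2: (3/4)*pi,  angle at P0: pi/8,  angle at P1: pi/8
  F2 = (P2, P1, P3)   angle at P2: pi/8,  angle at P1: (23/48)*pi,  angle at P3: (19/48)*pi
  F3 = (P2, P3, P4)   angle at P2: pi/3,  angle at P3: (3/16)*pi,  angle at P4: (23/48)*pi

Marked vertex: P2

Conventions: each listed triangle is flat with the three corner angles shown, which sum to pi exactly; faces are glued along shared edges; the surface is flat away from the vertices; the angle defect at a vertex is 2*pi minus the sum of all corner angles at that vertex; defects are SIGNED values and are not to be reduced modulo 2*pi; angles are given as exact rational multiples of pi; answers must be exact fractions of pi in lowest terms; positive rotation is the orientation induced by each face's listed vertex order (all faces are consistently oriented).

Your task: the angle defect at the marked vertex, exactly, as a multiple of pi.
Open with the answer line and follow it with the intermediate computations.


Answer: defect(P2) = (3/8)*pi

Sum of corner angles at P2: (13/8)*pi
defect = 2*pi - (13/8)*pi


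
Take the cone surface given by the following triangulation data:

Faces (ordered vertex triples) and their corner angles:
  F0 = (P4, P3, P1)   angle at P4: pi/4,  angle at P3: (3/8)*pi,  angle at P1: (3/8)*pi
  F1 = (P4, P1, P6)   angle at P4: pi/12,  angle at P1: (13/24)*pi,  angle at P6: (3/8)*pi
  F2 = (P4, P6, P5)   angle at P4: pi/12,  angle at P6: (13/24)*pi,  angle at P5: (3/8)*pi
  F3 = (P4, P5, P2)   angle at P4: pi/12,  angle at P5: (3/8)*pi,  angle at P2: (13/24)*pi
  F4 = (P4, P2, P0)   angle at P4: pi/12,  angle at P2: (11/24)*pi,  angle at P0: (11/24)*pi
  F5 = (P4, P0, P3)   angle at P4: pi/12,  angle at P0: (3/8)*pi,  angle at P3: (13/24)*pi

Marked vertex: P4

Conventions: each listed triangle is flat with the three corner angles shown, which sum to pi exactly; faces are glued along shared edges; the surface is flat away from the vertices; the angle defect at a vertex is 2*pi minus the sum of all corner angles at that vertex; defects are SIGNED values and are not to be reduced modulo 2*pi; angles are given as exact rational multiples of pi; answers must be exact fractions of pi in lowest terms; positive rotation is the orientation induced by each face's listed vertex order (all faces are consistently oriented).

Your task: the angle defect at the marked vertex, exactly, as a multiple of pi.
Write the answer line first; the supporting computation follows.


Answer: defect(P4) = (4/3)*pi

Sum of corner angles at P4: (2/3)*pi
defect = 2*pi - (2/3)*pi


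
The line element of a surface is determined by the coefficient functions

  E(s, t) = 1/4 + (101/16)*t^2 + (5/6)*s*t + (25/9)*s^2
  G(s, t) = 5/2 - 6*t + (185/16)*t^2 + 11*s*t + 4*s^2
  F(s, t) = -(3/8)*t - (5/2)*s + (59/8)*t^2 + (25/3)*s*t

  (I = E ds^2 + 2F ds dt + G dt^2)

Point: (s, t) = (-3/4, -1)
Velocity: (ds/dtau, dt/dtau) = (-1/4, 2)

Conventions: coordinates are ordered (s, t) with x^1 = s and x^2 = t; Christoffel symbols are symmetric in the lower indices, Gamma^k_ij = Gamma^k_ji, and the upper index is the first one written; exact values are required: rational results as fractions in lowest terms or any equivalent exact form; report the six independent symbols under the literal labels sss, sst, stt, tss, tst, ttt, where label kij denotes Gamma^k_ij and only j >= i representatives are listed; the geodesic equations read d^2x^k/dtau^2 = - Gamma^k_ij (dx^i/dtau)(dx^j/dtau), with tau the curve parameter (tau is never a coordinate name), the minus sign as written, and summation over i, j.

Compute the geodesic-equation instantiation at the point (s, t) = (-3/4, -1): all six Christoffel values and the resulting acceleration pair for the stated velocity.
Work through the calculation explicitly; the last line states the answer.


E = 35/4, F = 127/8, G = 489/16 at the point
E_s = -5, E_t = -53/4, F_s = -65/6, F_t = -171/8, G_s = -17, G_t = -299/8
EG - F^2 = 493/32;  g^inv = (32/493) * [[489/16, -127/8], [-127/8, 35/4]]
first-kind symbols [ij,l] = (1/2)(d_i g_jl + d_j g_il - d_l g_ij): [ss,s] = E_s/2 = -5/2, [ss,t] = F_s - E_t/2 = -101/24, [st,s] = E_t/2 = -53/8, [st,t] = G_s/2 = -17/2, [tt,s] = F_t - G_s/2 = -103/8, [tt,t] = G_t/2 = -299/16
Gamma^s_ij = (G*[ij,s] - F*[ij,t])/(EG - F^2), Gamma^t_ij = (E*[ij,t] - F*[ij,s])/(EG - F^2)
Gamma_sss = -1843/2958, Gamma_sst = -8645/1972, Gamma_stt = -6197/986, Gamma_tss = 275/1479, Gamma_tst = 1971/986, Gamma_ttt = 1308/493
d^2s/dtau^2 = -(Gamma_sss*(-1/4)^2 + 2*Gamma_sst*(-1/4)*(2) + Gamma_stt*(2)^2) = 984187/47328
d^2t/dtau^2 = -(Gamma_tss*(-1/4)^2 + 2*Gamma_tst*(-1/4)*(2) + Gamma_ttt*(2)^2) = -204107/23664

Answer: Gamma_sss = -1843/2958, Gamma_sst = -8645/1972, Gamma_stt = -6197/986, Gamma_tss = 275/1479, Gamma_tst = 1971/986, Gamma_ttt = 1308/493; accelerations (d^2s/dtau^2, d^2t/dtau^2) = (984187/47328, -204107/23664)


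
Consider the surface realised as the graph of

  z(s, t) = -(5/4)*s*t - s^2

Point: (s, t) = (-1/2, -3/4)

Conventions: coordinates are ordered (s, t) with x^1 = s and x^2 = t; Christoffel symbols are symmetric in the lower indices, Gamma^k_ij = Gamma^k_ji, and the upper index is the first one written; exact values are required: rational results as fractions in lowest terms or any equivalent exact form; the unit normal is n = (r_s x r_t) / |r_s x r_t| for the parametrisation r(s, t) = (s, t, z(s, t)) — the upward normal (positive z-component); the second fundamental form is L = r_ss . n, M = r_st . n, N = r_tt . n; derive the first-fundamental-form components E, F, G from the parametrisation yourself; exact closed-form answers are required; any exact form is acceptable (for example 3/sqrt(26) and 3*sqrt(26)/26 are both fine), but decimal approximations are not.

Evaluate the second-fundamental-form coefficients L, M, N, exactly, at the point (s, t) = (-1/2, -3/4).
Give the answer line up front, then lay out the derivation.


Answer: L = -32*sqrt(1317)/1317, M = -20*sqrt(1317)/1317, N = 0

z_s = 31/16, z_t = 5/8, z_ss = -2, z_st = -5/4, z_tt = 0
E = 1217/256, F = 155/128, G = 89/64; answer radicand W^2 = 1317/256
unnormalised second-form numerators: l = -2, m = -5/4, n = 0; L = l/sqrt(1317/256), and similarly M = m/sqrt(W^2), N = n/sqrt(W^2)


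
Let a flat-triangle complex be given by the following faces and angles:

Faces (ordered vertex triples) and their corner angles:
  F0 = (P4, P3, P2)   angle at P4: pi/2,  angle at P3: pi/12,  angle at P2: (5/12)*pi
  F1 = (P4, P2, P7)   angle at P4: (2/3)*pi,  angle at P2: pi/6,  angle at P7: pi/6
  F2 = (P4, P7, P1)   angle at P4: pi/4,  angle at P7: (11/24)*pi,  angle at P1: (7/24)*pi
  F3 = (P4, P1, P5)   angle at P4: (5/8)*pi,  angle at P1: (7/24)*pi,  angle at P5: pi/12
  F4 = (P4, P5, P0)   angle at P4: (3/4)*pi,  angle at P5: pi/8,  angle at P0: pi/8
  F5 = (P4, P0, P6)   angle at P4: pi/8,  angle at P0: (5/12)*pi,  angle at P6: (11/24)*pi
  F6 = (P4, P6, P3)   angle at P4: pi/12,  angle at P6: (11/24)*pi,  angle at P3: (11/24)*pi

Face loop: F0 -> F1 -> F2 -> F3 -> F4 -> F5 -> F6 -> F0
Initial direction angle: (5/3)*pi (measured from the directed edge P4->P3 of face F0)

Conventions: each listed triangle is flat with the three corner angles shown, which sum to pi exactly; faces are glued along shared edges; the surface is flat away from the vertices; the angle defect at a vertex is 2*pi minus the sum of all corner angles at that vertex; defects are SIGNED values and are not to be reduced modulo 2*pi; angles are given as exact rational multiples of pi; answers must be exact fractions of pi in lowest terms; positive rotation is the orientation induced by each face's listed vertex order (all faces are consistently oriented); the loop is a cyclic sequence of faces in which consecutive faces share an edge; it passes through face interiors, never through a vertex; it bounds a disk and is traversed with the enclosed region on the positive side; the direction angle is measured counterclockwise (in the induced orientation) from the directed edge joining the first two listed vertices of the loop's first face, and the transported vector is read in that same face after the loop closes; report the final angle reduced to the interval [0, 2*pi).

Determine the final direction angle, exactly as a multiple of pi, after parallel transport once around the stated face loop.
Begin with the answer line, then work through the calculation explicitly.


Answer: final direction angle = (2/3)*pi

enclosed vertex P4: corner angles sum to 3*pi, defect = 2*pi - 3*pi = -pi
the final direction is the initial angle plus the enclosed defects, taken mod 2*pi in the induced orientation
final angle = (5/3)*pi - pi = (2/3)*pi (mod 2*pi)
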